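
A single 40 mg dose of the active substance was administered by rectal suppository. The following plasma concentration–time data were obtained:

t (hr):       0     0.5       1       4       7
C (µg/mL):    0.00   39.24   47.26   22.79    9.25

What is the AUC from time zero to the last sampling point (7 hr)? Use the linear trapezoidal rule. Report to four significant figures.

Trapezoidal AUC_0→7:
  [0→0.5]: (0.00+39.24)/2 × 0.5 = 9.81
  [0.5→1]: (39.24+47.26)/2 × 0.5 = 21.625
  [1→4]: (47.26+22.79)/2 × 3 = 105.075
  [4→7]: (22.79+9.25)/2 × 3 = 48.06
  Sum = 184.57 µg/mL·hr

AUC = 184.6 µg/mL·hr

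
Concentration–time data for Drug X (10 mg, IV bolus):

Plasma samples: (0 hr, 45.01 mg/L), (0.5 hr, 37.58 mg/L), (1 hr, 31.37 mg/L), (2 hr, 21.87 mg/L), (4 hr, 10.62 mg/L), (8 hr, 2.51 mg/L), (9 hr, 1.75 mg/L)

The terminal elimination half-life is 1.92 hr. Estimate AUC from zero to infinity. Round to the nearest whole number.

Trapezoidal AUC_0→9:
  [0→0.5]: (45.01+37.58)/2 × 0.5 = 20.6475
  [0.5→1]: (37.58+31.37)/2 × 0.5 = 17.2375
  [1→2]: (31.37+21.87)/2 × 1 = 26.62
  [2→4]: (21.87+10.62)/2 × 2 = 32.49
  [4→8]: (10.62+2.51)/2 × 4 = 26.26
  [8→9]: (2.51+1.75)/2 × 1 = 2.13
  Sum = 125.385 mg/L·hr
k_e = ln2 / t½ = 0.693147 / 1.92 = 0.3610 hr^-1
Extrapolated tail: C_last / k_e = 1.75 / 0.361 = 4.848
AUC_0→∞ = 125.385 + 4.848 = 130.233 mg/L·hr

AUC = 130 mg/L·hr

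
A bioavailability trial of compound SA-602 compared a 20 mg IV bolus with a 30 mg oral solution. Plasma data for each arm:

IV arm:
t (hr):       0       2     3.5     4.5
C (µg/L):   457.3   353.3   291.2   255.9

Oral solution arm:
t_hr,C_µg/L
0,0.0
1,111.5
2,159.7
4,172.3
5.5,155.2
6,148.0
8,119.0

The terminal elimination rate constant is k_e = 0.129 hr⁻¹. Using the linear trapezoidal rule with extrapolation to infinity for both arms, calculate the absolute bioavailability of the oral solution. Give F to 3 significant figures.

F = 0.382

Trapezoidal AUC_0→4.5 (IV):
  [0→2]: (457.3+353.3)/2 × 2 = 810.6
  [2→3.5]: (353.3+291.2)/2 × 1.5 = 483.375
  [3.5→4.5]: (291.2+255.9)/2 × 1 = 273.55
  Sum = 1567.525 µg/L·hr
IV tail: 255.9/0.129 = 1983.721; AUC_iv,0→∞ = 1567.525 + 1983.721 = 3551.246 µg/L·hr
Trapezoidal AUC_0→8 (oral solution):
  [0→1]: (0.0+111.5)/2 × 1 = 55.75
  [1→2]: (111.5+159.7)/2 × 1 = 135.6
  [2→4]: (159.7+172.3)/2 × 2 = 332.0
  [4→5.5]: (172.3+155.2)/2 × 1.5 = 245.625
  [5.5→6]: (155.2+148.0)/2 × 0.5 = 75.8
  [6→8]: (148.0+119.0)/2 × 2 = 267.0
  Sum = 1111.775 µg/L·hr
oral solution tail: 119.0/0.129 = 922.481; AUC_ev,0→∞ = 1111.775 + 922.481 = 2034.256 µg/L·hr
F = (AUC_ev/D_ev)/(AUC_iv/D_iv) = (2034.256/30)/(3551.246/20) = 67.8085/177.5623 = 0.3819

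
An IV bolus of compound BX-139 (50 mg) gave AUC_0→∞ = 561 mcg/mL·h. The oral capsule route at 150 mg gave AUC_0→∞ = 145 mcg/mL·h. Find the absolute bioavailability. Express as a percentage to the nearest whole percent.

F = (AUC_ev / D_ev) / (AUC_iv / D_iv)
  = (145/150) / (561/50)
  = 0.966667 / 11.22 = 0.0862
  = 8.62%

F = 9%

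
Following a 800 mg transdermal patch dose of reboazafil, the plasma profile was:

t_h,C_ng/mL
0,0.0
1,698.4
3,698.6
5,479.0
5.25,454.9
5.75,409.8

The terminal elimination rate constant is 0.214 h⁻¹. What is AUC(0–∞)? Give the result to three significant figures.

Trapezoidal AUC_0→5.75:
  [0→1]: (0.0+698.4)/2 × 1 = 349.2
  [1→3]: (698.4+698.6)/2 × 2 = 1397.0
  [3→5]: (698.6+479.0)/2 × 2 = 1177.6
  [5→5.25]: (479.0+454.9)/2 × 0.25 = 116.7375
  [5.25→5.75]: (454.9+409.8)/2 × 0.5 = 216.175
  Sum = 3256.7125 ng/mL·h
Extrapolated tail: C_last / k_e = 409.8 / 0.214 = 1914.953
AUC_0→∞ = 3256.7125 + 1914.953 = 5171.6655 ng/mL·h

AUC = 5170 ng/mL·h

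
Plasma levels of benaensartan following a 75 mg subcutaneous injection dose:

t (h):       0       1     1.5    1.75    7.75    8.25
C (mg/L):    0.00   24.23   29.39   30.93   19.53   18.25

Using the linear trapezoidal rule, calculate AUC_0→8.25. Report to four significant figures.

AUC = 193.9 mg/L·h

Trapezoidal AUC_0→8.25:
  [0→1]: (0.00+24.23)/2 × 1 = 12.115
  [1→1.5]: (24.23+29.39)/2 × 0.5 = 13.405
  [1.5→1.75]: (29.39+30.93)/2 × 0.25 = 7.54
  [1.75→7.75]: (30.93+19.53)/2 × 6 = 151.38
  [7.75→8.25]: (19.53+18.25)/2 × 0.5 = 9.445
  Sum = 193.885 mg/L·h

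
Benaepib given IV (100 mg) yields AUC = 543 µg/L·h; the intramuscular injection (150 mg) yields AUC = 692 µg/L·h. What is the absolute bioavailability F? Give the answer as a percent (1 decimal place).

F = (AUC_ev / D_ev) / (AUC_iv / D_iv)
  = (692/150) / (543/100)
  = 4.61333 / 5.43 = 0.8496
  = 84.96%

F = 85.0%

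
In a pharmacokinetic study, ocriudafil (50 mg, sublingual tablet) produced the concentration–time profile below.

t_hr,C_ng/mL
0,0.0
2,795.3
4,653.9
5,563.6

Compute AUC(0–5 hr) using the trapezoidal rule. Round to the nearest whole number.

AUC = 2853 ng/mL·hr

Trapezoidal AUC_0→5:
  [0→2]: (0.0+795.3)/2 × 2 = 795.3
  [2→4]: (795.3+653.9)/2 × 2 = 1449.2
  [4→5]: (653.9+563.6)/2 × 1 = 608.75
  Sum = 2853.25 ng/mL·hr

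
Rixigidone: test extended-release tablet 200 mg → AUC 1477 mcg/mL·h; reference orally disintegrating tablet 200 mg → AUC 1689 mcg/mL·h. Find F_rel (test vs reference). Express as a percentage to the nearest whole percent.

F_rel = (AUC_test/D_test) / (AUC_ref/D_ref)
      = (1477/200) / (1689/200)
      = 7.385 / 8.445 = 0.8745 = 87.45%

F_rel = 87%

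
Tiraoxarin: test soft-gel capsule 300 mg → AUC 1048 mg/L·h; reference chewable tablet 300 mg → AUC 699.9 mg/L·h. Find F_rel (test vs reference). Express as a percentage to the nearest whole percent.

F_rel = (AUC_test/D_test) / (AUC_ref/D_ref)
      = (1048/300) / (699.9/300)
      = 3.49333 / 2.333 = 1.4974 = 149.74%

F_rel = 150%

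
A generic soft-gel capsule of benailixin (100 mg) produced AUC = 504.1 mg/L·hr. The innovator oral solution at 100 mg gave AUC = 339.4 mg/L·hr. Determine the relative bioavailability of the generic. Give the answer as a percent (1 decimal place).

F_rel = 148.5%

F_rel = (AUC_test/D_test) / (AUC_ref/D_ref)
      = (504.1/100) / (339.4/100)
      = 5.041 / 3.394 = 1.4853 = 148.53%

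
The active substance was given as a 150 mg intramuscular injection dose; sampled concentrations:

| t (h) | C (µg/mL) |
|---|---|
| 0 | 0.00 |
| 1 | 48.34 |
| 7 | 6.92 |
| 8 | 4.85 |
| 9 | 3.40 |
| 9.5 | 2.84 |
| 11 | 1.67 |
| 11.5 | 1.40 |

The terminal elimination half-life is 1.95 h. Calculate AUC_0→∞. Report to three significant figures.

AUC = 210 µg/mL·h

Trapezoidal AUC_0→11.5:
  [0→1]: (0.00+48.34)/2 × 1 = 24.17
  [1→7]: (48.34+6.92)/2 × 6 = 165.78
  [7→8]: (6.92+4.85)/2 × 1 = 5.885
  [8→9]: (4.85+3.40)/2 × 1 = 4.125
  [9→9.5]: (3.40+2.84)/2 × 0.5 = 1.56
  [9.5→11]: (2.84+1.67)/2 × 1.5 = 3.3825
  [11→11.5]: (1.67+1.40)/2 × 0.5 = 0.7675
  Sum = 205.67 µg/mL·h
k_e = ln2 / t½ = 0.693147 / 1.95 = 0.3555 h^-1
Extrapolated tail: C_last / k_e = 1.40 / 0.3555 = 3.938
AUC_0→∞ = 205.67 + 3.938 = 209.608 µg/mL·h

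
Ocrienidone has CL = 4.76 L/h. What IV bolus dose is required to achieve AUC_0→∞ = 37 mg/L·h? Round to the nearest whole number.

Dose = 176 mg

Dose_iv = CL × AUC_0→∞
     = 4.76 × 37 = 176.12 mg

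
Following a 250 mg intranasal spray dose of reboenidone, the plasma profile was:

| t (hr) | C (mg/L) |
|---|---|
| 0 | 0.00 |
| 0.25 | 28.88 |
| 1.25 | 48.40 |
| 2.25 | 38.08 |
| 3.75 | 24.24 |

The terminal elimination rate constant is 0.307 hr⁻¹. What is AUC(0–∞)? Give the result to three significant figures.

Trapezoidal AUC_0→3.75:
  [0→0.25]: (0.00+28.88)/2 × 0.25 = 3.61
  [0.25→1.25]: (28.88+48.40)/2 × 1 = 38.64
  [1.25→2.25]: (48.40+38.08)/2 × 1 = 43.24
  [2.25→3.75]: (38.08+24.24)/2 × 1.5 = 46.74
  Sum = 132.23 mg/L·hr
Extrapolated tail: C_last / k_e = 24.24 / 0.307 = 78.958
AUC_0→∞ = 132.23 + 78.958 = 211.188 mg/L·hr

AUC = 211 mg/L·hr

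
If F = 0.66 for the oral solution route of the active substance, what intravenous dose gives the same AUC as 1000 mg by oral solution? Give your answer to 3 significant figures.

Systemic exposure from an extravascular dose = F × D_ev, so the equivalent IV dose is F × D_ev.
D_iv = F × D_ev = 0.66 × 1000 = 660 mg

D_iv = 660 mg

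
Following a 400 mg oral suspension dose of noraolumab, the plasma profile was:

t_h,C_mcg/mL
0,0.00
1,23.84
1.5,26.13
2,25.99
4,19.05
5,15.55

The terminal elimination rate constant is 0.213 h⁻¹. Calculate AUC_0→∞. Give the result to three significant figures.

AUC = 173 mcg/mL·h

Trapezoidal AUC_0→5:
  [0→1]: (0.00+23.84)/2 × 1 = 11.92
  [1→1.5]: (23.84+26.13)/2 × 0.5 = 12.4925
  [1.5→2]: (26.13+25.99)/2 × 0.5 = 13.03
  [2→4]: (25.99+19.05)/2 × 2 = 45.04
  [4→5]: (19.05+15.55)/2 × 1 = 17.3
  Sum = 99.7825 mcg/mL·h
Extrapolated tail: C_last / k_e = 15.55 / 0.213 = 73.005
AUC_0→∞ = 99.7825 + 73.005 = 172.7875 mcg/mL·h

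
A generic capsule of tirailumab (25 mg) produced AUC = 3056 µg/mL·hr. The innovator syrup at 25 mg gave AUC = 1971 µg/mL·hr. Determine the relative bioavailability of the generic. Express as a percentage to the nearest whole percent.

F_rel = (AUC_test/D_test) / (AUC_ref/D_ref)
      = (3056/25) / (1971/25)
      = 122.24 / 78.84 = 1.5505 = 155.05%

F_rel = 155%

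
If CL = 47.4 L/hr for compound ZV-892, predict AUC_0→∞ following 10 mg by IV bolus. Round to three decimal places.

AUC = 0.211 mg/L·hr

AUC_0→∞ = Dose_iv / CL
        = 10 / 47.4 = 0.21097 mg/L·hr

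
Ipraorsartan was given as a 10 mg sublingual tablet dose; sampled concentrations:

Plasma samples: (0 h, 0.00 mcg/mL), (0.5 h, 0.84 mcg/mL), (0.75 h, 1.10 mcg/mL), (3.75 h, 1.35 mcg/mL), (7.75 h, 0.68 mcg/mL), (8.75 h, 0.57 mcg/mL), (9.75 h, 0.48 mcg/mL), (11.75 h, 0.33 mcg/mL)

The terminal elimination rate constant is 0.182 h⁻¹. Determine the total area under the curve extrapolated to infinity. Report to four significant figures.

AUC = 11.96 mcg/mL·h

Trapezoidal AUC_0→11.75:
  [0→0.5]: (0.00+0.84)/2 × 0.5 = 0.21
  [0.5→0.75]: (0.84+1.10)/2 × 0.25 = 0.2425
  [0.75→3.75]: (1.10+1.35)/2 × 3 = 3.675
  [3.75→7.75]: (1.35+0.68)/2 × 4 = 4.06
  [7.75→8.75]: (0.68+0.57)/2 × 1 = 0.625
  [8.75→9.75]: (0.57+0.48)/2 × 1 = 0.525
  [9.75→11.75]: (0.48+0.33)/2 × 2 = 0.81
  Sum = 10.1475 mcg/mL·h
Extrapolated tail: C_last / k_e = 0.33 / 0.182 = 1.813
AUC_0→∞ = 10.1475 + 1.813 = 11.9605 mcg/mL·h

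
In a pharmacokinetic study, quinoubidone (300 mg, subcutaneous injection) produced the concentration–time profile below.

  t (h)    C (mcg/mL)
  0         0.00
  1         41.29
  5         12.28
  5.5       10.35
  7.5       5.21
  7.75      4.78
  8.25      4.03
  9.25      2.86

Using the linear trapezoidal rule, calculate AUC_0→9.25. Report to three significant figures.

AUC = 156 mcg/mL·h

Trapezoidal AUC_0→9.25:
  [0→1]: (0.00+41.29)/2 × 1 = 20.645
  [1→5]: (41.29+12.28)/2 × 4 = 107.14
  [5→5.5]: (12.28+10.35)/2 × 0.5 = 5.6575
  [5.5→7.5]: (10.35+5.21)/2 × 2 = 15.56
  [7.5→7.75]: (5.21+4.78)/2 × 0.25 = 1.24875
  [7.75→8.25]: (4.78+4.03)/2 × 0.5 = 2.2025
  [8.25→9.25]: (4.03+2.86)/2 × 1 = 3.445
  Sum = 155.89875 mcg/mL·h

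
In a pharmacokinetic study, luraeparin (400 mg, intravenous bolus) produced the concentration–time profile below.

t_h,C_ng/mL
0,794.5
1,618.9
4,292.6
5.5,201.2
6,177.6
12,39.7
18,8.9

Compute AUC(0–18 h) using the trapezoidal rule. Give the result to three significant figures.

AUC = 3340 ng/mL·h

Trapezoidal AUC_0→18:
  [0→1]: (794.5+618.9)/2 × 1 = 706.7
  [1→4]: (618.9+292.6)/2 × 3 = 1367.25
  [4→5.5]: (292.6+201.2)/2 × 1.5 = 370.35
  [5.5→6]: (201.2+177.6)/2 × 0.5 = 94.7
  [6→12]: (177.6+39.7)/2 × 6 = 651.9
  [12→18]: (39.7+8.9)/2 × 6 = 145.8
  Sum = 3336.7 ng/mL·h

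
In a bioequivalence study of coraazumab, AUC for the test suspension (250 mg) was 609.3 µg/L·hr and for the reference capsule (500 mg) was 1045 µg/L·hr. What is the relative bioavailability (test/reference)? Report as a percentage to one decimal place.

F_rel = (AUC_test/D_test) / (AUC_ref/D_ref)
      = (609.3/250) / (1045/500)
      = 2.4372 / 2.09 = 1.1661 = 116.61%

F_rel = 116.6%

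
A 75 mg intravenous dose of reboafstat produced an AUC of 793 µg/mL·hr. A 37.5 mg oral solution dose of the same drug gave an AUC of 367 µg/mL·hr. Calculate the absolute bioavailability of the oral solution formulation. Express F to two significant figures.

F = 0.93

F = (AUC_ev / D_ev) / (AUC_iv / D_iv)
  = (367/37.5) / (793/75)
  = 9.78667 / 10.5733 = 0.9256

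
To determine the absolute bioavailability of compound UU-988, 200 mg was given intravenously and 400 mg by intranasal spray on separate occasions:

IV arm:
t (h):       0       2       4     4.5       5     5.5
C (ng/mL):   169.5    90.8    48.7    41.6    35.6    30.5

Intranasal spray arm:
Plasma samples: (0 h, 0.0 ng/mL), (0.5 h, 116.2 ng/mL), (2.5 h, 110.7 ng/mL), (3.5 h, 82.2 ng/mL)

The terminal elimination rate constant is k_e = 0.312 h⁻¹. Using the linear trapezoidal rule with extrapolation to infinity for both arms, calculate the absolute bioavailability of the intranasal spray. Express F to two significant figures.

Trapezoidal AUC_0→5.5 (IV):
  [0→2]: (169.5+90.8)/2 × 2 = 260.3
  [2→4]: (90.8+48.7)/2 × 2 = 139.5
  [4→4.5]: (48.7+41.6)/2 × 0.5 = 22.575
  [4.5→5]: (41.6+35.6)/2 × 0.5 = 19.3
  [5→5.5]: (35.6+30.5)/2 × 0.5 = 16.525
  Sum = 458.2 ng/mL·h
IV tail: 30.5/0.312 = 97.756; AUC_iv,0→∞ = 458.2 + 97.756 = 555.956 ng/mL·h
Trapezoidal AUC_0→3.5 (intranasal spray):
  [0→0.5]: (0.0+116.2)/2 × 0.5 = 29.05
  [0.5→2.5]: (116.2+110.7)/2 × 2 = 226.9
  [2.5→3.5]: (110.7+82.2)/2 × 1 = 96.45
  Sum = 352.4 ng/mL·h
intranasal spray tail: 82.2/0.312 = 263.462; AUC_ev,0→∞ = 352.4 + 263.462 = 615.862 ng/mL·h
F = (AUC_ev/D_ev)/(AUC_iv/D_iv) = (615.862/400)/(555.956/200) = 1.539655/2.77978 = 0.5539

F = 0.55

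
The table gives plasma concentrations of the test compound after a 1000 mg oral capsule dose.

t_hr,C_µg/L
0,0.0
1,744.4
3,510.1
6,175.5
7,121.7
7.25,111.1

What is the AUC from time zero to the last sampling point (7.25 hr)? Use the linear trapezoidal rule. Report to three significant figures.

AUC = 2830 µg/L·hr

Trapezoidal AUC_0→7.25:
  [0→1]: (0.0+744.4)/2 × 1 = 372.2
  [1→3]: (744.4+510.1)/2 × 2 = 1254.5
  [3→6]: (510.1+175.5)/2 × 3 = 1028.4
  [6→7]: (175.5+121.7)/2 × 1 = 148.6
  [7→7.25]: (121.7+111.1)/2 × 0.25 = 29.1
  Sum = 2832.8 µg/L·hr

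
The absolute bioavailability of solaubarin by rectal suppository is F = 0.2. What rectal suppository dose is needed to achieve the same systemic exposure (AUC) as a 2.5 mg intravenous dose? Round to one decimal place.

For equal systemic exposure: F × D_ev = D_iv
D_ev = D_iv / F = 2.5 / 0.2 = 12.5 mg

D_rectal = 12.5 mg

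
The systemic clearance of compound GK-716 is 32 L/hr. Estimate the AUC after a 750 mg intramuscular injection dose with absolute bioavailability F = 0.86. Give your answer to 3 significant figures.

AUC = 20.2 mg/L·hr

AUC_0→∞ = F × Dose / CL
        = 0.86 × 750 / 32 = 20.15625 mg/L·hr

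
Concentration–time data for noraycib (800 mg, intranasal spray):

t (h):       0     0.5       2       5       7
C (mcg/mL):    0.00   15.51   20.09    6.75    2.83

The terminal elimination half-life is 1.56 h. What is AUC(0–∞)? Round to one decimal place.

Trapezoidal AUC_0→7:
  [0→0.5]: (0.00+15.51)/2 × 0.5 = 3.8775
  [0.5→2]: (15.51+20.09)/2 × 1.5 = 26.7
  [2→5]: (20.09+6.75)/2 × 3 = 40.26
  [5→7]: (6.75+2.83)/2 × 2 = 9.58
  Sum = 80.4175 mcg/mL·h
k_e = ln2 / t½ = 0.693147 / 1.56 = 0.4443 h^-1
Extrapolated tail: C_last / k_e = 2.83 / 0.4443 = 6.370
AUC_0→∞ = 80.4175 + 6.370 = 86.7875 mcg/mL·h

AUC = 86.8 mcg/mL·h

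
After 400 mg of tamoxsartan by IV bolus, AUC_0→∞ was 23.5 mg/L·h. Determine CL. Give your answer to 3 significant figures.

CL = Dose_iv / AUC_0→∞
   = 400 / 23.5 = 17.0213 L/h

CL = 17.0 L/h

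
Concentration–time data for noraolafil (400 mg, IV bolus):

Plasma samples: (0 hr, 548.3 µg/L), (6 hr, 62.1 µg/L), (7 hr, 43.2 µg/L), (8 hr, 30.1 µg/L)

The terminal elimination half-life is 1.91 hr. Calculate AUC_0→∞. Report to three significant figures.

Trapezoidal AUC_0→8:
  [0→6]: (548.3+62.1)/2 × 6 = 1831.2
  [6→7]: (62.1+43.2)/2 × 1 = 52.65
  [7→8]: (43.2+30.1)/2 × 1 = 36.65
  Sum = 1920.5 µg/L·hr
k_e = ln2 / t½ = 0.693147 / 1.91 = 0.3629 hr^-1
Extrapolated tail: C_last / k_e = 30.1 / 0.3629 = 82.943
AUC_0→∞ = 1920.5 + 82.943 = 2003.443 µg/L·hr

AUC = 2000 µg/L·hr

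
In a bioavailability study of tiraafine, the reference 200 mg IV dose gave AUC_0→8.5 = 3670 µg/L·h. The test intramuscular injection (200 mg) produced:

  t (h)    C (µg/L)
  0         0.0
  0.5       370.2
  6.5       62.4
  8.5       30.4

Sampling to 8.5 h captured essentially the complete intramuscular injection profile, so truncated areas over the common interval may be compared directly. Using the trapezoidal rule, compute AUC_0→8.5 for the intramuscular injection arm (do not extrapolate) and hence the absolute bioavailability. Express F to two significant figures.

Trapezoidal AUC_0→8.5 (intramuscular injection):
  [0→0.5]: (0.0+370.2)/2 × 0.5 = 92.55
  [0.5→6.5]: (370.2+62.4)/2 × 6 = 1297.8
  [6.5→8.5]: (62.4+30.4)/2 × 2 = 92.8
  Sum = 1483.15 µg/L·h
F = (AUC_ev/D_ev)/(AUC_iv/D_iv) = (1483.15/200)/(3670/200) = 7.41575/18.35 = 0.4041

F = 0.40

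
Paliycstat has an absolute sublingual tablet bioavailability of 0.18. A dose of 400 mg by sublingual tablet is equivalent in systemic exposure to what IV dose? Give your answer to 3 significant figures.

D_iv = 72.0 mg

Systemic exposure from an extravascular dose = F × D_ev, so the equivalent IV dose is F × D_ev.
D_iv = F × D_ev = 0.18 × 400 = 72 mg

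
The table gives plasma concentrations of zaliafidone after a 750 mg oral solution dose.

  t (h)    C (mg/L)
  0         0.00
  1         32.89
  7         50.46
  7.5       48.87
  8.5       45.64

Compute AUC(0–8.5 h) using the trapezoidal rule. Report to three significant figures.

AUC = 339 mg/L·h

Trapezoidal AUC_0→8.5:
  [0→1]: (0.00+32.89)/2 × 1 = 16.445
  [1→7]: (32.89+50.46)/2 × 6 = 250.05
  [7→7.5]: (50.46+48.87)/2 × 0.5 = 24.8325
  [7.5→8.5]: (48.87+45.64)/2 × 1 = 47.255
  Sum = 338.5825 mg/L·h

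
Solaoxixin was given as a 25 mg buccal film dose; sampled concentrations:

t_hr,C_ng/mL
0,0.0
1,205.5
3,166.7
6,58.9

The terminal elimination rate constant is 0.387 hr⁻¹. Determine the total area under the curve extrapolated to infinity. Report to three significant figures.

AUC = 966 ng/mL·hr

Trapezoidal AUC_0→6:
  [0→1]: (0.0+205.5)/2 × 1 = 102.75
  [1→3]: (205.5+166.7)/2 × 2 = 372.2
  [3→6]: (166.7+58.9)/2 × 3 = 338.4
  Sum = 813.35 ng/mL·hr
Extrapolated tail: C_last / k_e = 58.9 / 0.387 = 152.196
AUC_0→∞ = 813.35 + 152.196 = 965.546 ng/mL·hr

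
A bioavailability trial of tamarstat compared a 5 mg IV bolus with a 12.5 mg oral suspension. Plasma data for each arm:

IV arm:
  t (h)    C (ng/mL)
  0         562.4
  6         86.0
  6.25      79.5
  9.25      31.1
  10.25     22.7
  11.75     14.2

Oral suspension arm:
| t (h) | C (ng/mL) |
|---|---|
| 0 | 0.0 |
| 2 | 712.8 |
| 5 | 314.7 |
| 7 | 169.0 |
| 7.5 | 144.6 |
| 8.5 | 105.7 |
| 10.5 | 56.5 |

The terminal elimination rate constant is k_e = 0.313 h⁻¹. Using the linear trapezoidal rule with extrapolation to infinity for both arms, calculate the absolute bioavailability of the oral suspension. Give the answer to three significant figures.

F = 0.589

Trapezoidal AUC_0→11.75 (IV):
  [0→6]: (562.4+86.0)/2 × 6 = 1945.2
  [6→6.25]: (86.0+79.5)/2 × 0.25 = 20.6875
  [6.25→9.25]: (79.5+31.1)/2 × 3 = 165.9
  [9.25→10.25]: (31.1+22.7)/2 × 1 = 26.9
  [10.25→11.75]: (22.7+14.2)/2 × 1.5 = 27.675
  Sum = 2186.3625 ng/mL·h
IV tail: 14.2/0.313 = 45.367; AUC_iv,0→∞ = 2186.3625 + 45.367 = 2231.7295 ng/mL·h
Trapezoidal AUC_0→10.5 (oral suspension):
  [0→2]: (0.0+712.8)/2 × 2 = 712.8
  [2→5]: (712.8+314.7)/2 × 3 = 1541.25
  [5→7]: (314.7+169.0)/2 × 2 = 483.7
  [7→7.5]: (169.0+144.6)/2 × 0.5 = 78.4
  [7.5→8.5]: (144.6+105.7)/2 × 1 = 125.15
  [8.5→10.5]: (105.7+56.5)/2 × 2 = 162.2
  Sum = 3103.5 ng/mL·h
oral suspension tail: 56.5/0.313 = 180.511; AUC_ev,0→∞ = 3103.5 + 180.511 = 3284.011 ng/mL·h
F = (AUC_ev/D_ev)/(AUC_iv/D_iv) = (3284.011/12.5)/(2231.7295/5) = 262.72088/446.3459 = 0.5886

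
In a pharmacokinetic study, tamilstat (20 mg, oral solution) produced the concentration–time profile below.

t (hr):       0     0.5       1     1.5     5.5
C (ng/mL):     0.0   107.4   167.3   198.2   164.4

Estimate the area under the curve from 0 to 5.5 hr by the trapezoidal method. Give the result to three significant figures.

AUC = 912 ng/mL·hr

Trapezoidal AUC_0→5.5:
  [0→0.5]: (0.0+107.4)/2 × 0.5 = 26.85
  [0.5→1]: (107.4+167.3)/2 × 0.5 = 68.675
  [1→1.5]: (167.3+198.2)/2 × 0.5 = 91.375
  [1.5→5.5]: (198.2+164.4)/2 × 4 = 725.2
  Sum = 912.1 ng/mL·hr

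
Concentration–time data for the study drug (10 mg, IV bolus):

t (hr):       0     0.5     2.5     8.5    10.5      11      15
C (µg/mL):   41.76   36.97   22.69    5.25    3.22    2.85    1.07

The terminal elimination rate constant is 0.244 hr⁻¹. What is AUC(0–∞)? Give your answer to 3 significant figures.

Trapezoidal AUC_0→15:
  [0→0.5]: (41.76+36.97)/2 × 0.5 = 19.6825
  [0.5→2.5]: (36.97+22.69)/2 × 2 = 59.66
  [2.5→8.5]: (22.69+5.25)/2 × 6 = 83.82
  [8.5→10.5]: (5.25+3.22)/2 × 2 = 8.47
  [10.5→11]: (3.22+2.85)/2 × 0.5 = 1.5175
  [11→15]: (2.85+1.07)/2 × 4 = 7.84
  Sum = 180.99 µg/mL·hr
Extrapolated tail: C_last / k_e = 1.07 / 0.244 = 4.385
AUC_0→∞ = 180.99 + 4.385 = 185.375 µg/mL·hr

AUC = 185 µg/mL·hr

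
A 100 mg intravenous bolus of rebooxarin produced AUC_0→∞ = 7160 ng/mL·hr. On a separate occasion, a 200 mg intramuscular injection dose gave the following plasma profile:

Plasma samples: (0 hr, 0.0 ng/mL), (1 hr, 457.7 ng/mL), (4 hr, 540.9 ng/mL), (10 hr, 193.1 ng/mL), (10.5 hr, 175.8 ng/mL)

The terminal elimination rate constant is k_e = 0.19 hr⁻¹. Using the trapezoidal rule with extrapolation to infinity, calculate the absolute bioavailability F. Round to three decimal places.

Trapezoidal AUC_0→10.5 (intramuscular injection):
  [0→1]: (0.0+457.7)/2 × 1 = 228.85
  [1→4]: (457.7+540.9)/2 × 3 = 1497.9
  [4→10]: (540.9+193.1)/2 × 6 = 2202.0
  [10→10.5]: (193.1+175.8)/2 × 0.5 = 92.225
  Sum = 4020.975 ng/mL·hr
Tail: C_last/k_e = 175.8/0.19 = 925.263
AUC_0→∞ (intramuscular injection) = 4020.975 + 925.263 = 4946.238 ng/mL·hr
F = (AUC_ev/D_ev)/(AUC_iv/D_iv) = (4946.238/200)/(7160/100) = 24.73119/71.6 = 0.3454

F = 0.345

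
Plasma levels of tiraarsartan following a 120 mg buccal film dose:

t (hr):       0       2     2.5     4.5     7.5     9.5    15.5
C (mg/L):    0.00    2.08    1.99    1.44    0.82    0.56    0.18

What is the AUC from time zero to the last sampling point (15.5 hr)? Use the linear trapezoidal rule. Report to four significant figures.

AUC = 13.52 mg/L·hr

Trapezoidal AUC_0→15.5:
  [0→2]: (0.00+2.08)/2 × 2 = 2.08
  [2→2.5]: (2.08+1.99)/2 × 0.5 = 1.0175
  [2.5→4.5]: (1.99+1.44)/2 × 2 = 3.43
  [4.5→7.5]: (1.44+0.82)/2 × 3 = 3.39
  [7.5→9.5]: (0.82+0.56)/2 × 2 = 1.38
  [9.5→15.5]: (0.56+0.18)/2 × 6 = 2.22
  Sum = 13.5175 mg/L·hr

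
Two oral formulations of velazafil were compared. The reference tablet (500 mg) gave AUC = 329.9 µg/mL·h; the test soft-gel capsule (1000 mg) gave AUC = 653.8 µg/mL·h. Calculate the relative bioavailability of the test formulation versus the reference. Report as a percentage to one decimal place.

F_rel = 99.1%

F_rel = (AUC_test/D_test) / (AUC_ref/D_ref)
      = (653.8/1000) / (329.9/500)
      = 0.6538 / 0.6598 = 0.9909 = 99.09%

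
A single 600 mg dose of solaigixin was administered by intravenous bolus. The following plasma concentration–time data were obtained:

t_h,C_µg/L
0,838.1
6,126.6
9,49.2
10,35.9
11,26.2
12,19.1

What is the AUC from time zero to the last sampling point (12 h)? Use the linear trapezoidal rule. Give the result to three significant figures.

Trapezoidal AUC_0→12:
  [0→6]: (838.1+126.6)/2 × 6 = 2894.1
  [6→9]: (126.6+49.2)/2 × 3 = 263.7
  [9→10]: (49.2+35.9)/2 × 1 = 42.55
  [10→11]: (35.9+26.2)/2 × 1 = 31.05
  [11→12]: (26.2+19.1)/2 × 1 = 22.65
  Sum = 3254.05 µg/L·h

AUC = 3250 µg/L·h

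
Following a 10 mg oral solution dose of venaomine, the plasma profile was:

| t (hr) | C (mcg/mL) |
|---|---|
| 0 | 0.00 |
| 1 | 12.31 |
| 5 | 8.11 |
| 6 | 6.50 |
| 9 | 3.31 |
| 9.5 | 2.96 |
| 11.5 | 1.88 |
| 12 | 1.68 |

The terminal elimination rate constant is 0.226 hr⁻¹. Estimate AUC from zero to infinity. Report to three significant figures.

AUC = 83.7 mcg/mL·hr

Trapezoidal AUC_0→12:
  [0→1]: (0.00+12.31)/2 × 1 = 6.155
  [1→5]: (12.31+8.11)/2 × 4 = 40.84
  [5→6]: (8.11+6.50)/2 × 1 = 7.305
  [6→9]: (6.50+3.31)/2 × 3 = 14.715
  [9→9.5]: (3.31+2.96)/2 × 0.5 = 1.5675
  [9.5→11.5]: (2.96+1.88)/2 × 2 = 4.84
  [11.5→12]: (1.88+1.68)/2 × 0.5 = 0.89
  Sum = 76.3125 mcg/mL·hr
Extrapolated tail: C_last / k_e = 1.68 / 0.226 = 7.434
AUC_0→∞ = 76.3125 + 7.434 = 83.7465 mcg/mL·hr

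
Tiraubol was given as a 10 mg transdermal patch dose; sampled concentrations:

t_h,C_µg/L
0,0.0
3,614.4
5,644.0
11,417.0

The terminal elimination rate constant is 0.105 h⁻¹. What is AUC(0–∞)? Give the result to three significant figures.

AUC = 9330 µg/L·h

Trapezoidal AUC_0→11:
  [0→3]: (0.0+614.4)/2 × 3 = 921.6
  [3→5]: (614.4+644.0)/2 × 2 = 1258.4
  [5→11]: (644.0+417.0)/2 × 6 = 3183.0
  Sum = 5363.0 µg/L·h
Extrapolated tail: C_last / k_e = 417.0 / 0.105 = 3971.429
AUC_0→∞ = 5363.0 + 3971.429 = 9334.429 µg/L·h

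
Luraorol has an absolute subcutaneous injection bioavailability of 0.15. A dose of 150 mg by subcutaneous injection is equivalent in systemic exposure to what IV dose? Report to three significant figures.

Systemic exposure from an extravascular dose = F × D_ev, so the equivalent IV dose is F × D_ev.
D_iv = F × D_ev = 0.15 × 150 = 22.5 mg

D_iv = 22.5 mg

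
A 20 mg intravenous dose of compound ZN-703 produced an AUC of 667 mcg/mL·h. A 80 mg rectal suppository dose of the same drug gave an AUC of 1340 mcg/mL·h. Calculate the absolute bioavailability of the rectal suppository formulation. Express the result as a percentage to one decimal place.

F = (AUC_ev / D_ev) / (AUC_iv / D_iv)
  = (1340/80) / (667/20)
  = 16.75 / 33.35 = 0.5022
  = 50.22%

F = 50.2%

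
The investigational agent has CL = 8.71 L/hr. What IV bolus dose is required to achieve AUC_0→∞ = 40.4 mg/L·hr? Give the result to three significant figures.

Dose = 352 mg

Dose_iv = CL × AUC_0→∞
     = 8.71 × 40.4 = 351.884 mg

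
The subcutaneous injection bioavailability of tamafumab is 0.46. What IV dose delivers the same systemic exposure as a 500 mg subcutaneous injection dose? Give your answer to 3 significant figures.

Systemic exposure from an extravascular dose = F × D_ev, so the equivalent IV dose is F × D_ev.
D_iv = F × D_ev = 0.46 × 500 = 230 mg

D_iv = 230 mg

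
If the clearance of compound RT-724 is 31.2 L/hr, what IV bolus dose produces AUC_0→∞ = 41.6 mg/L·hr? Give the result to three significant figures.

Dose = 1300 mg

Dose_iv = CL × AUC_0→∞
     = 31.2 × 41.6 = 1297.92 mg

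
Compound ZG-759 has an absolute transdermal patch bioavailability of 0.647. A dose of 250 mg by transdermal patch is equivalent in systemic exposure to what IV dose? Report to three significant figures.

Systemic exposure from an extravascular dose = F × D_ev, so the equivalent IV dose is F × D_ev.
D_iv = F × D_ev = 0.647 × 250 = 161.75 mg

D_iv = 162 mg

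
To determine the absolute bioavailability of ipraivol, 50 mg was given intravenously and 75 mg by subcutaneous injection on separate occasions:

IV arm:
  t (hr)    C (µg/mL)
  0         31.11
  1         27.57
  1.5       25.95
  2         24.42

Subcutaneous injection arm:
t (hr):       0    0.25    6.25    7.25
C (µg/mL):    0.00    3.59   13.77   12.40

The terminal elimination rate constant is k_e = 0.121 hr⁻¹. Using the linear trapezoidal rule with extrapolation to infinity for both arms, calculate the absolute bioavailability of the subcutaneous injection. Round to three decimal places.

Trapezoidal AUC_0→2 (IV):
  [0→1]: (31.11+27.57)/2 × 1 = 29.34
  [1→1.5]: (27.57+25.95)/2 × 0.5 = 13.38
  [1.5→2]: (25.95+24.42)/2 × 0.5 = 12.5925
  Sum = 55.3125 µg/mL·hr
IV tail: 24.42/0.121 = 201.818; AUC_iv,0→∞ = 55.3125 + 201.818 = 257.1305 µg/mL·hr
Trapezoidal AUC_0→7.25 (subcutaneous injection):
  [0→0.25]: (0.00+3.59)/2 × 0.25 = 0.44875
  [0.25→6.25]: (3.59+13.77)/2 × 6 = 52.08
  [6.25→7.25]: (13.77+12.40)/2 × 1 = 13.085
  Sum = 65.61375 µg/mL·hr
subcutaneous injection tail: 12.40/0.121 = 102.479; AUC_ev,0→∞ = 65.61375 + 102.479 = 168.09275 µg/mL·hr
F = (AUC_ev/D_ev)/(AUC_iv/D_iv) = (168.09275/75)/(257.1305/50) = 2.24124/5.14261 = 0.4358

F = 0.436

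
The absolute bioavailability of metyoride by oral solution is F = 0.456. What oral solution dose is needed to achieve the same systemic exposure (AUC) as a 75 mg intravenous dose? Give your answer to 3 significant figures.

For equal systemic exposure: F × D_ev = D_iv
D_ev = D_iv / F = 75 / 0.456 = 164.474 mg

D_oral = 164 mg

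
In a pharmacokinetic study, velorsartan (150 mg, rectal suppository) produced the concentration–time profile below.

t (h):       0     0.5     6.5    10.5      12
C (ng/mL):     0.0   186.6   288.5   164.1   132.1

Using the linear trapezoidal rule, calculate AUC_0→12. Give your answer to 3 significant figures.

AUC = 2600 ng/mL·h

Trapezoidal AUC_0→12:
  [0→0.5]: (0.0+186.6)/2 × 0.5 = 46.65
  [0.5→6.5]: (186.6+288.5)/2 × 6 = 1425.3
  [6.5→10.5]: (288.5+164.1)/2 × 4 = 905.2
  [10.5→12]: (164.1+132.1)/2 × 1.5 = 222.15
  Sum = 2599.3 ng/mL·h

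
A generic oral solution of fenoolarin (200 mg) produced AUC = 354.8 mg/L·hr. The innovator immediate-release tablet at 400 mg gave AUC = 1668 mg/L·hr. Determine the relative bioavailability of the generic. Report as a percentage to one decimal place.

F_rel = 42.5%

F_rel = (AUC_test/D_test) / (AUC_ref/D_ref)
      = (354.8/200) / (1668/400)
      = 1.774 / 4.17 = 0.4254 = 42.54%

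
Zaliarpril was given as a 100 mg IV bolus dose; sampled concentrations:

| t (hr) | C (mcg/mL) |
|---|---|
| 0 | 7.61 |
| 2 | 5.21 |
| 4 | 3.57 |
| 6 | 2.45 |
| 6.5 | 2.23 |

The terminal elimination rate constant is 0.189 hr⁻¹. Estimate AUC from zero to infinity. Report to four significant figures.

Trapezoidal AUC_0→6.5:
  [0→2]: (7.61+5.21)/2 × 2 = 12.82
  [2→4]: (5.21+3.57)/2 × 2 = 8.78
  [4→6]: (3.57+2.45)/2 × 2 = 6.02
  [6→6.5]: (2.45+2.23)/2 × 0.5 = 1.17
  Sum = 28.79 mcg/mL·hr
Extrapolated tail: C_last / k_e = 2.23 / 0.189 = 11.799
AUC_0→∞ = 28.79 + 11.799 = 40.589 mcg/mL·hr

AUC = 40.59 mcg/mL·hr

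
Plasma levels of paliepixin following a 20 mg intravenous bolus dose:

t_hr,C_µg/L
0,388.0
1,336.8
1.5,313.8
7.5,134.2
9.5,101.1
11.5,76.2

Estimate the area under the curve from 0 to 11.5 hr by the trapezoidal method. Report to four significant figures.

Trapezoidal AUC_0→11.5:
  [0→1]: (388.0+336.8)/2 × 1 = 362.4
  [1→1.5]: (336.8+313.8)/2 × 0.5 = 162.65
  [1.5→7.5]: (313.8+134.2)/2 × 6 = 1344.0
  [7.5→9.5]: (134.2+101.1)/2 × 2 = 235.3
  [9.5→11.5]: (101.1+76.2)/2 × 2 = 177.3
  Sum = 2281.65 µg/L·hr

AUC = 2282 µg/L·hr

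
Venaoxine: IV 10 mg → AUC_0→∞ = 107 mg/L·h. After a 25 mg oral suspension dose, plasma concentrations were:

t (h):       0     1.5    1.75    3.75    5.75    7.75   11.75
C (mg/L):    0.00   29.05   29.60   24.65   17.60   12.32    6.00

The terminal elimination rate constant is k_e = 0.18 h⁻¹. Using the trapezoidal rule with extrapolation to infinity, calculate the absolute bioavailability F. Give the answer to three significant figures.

Trapezoidal AUC_0→11.75 (oral suspension):
  [0→1.5]: (0.00+29.05)/2 × 1.5 = 21.7875
  [1.5→1.75]: (29.05+29.60)/2 × 0.25 = 7.33125
  [1.75→3.75]: (29.60+24.65)/2 × 2 = 54.25
  [3.75→5.75]: (24.65+17.60)/2 × 2 = 42.25
  [5.75→7.75]: (17.60+12.32)/2 × 2 = 29.92
  [7.75→11.75]: (12.32+6.00)/2 × 4 = 36.64
  Sum = 192.17875 mg/L·h
Tail: C_last/k_e = 6.00/0.18 = 33.333
AUC_0→∞ (oral suspension) = 192.17875 + 33.333 = 225.51175 mg/L·h
F = (AUC_ev/D_ev)/(AUC_iv/D_iv) = (225.51175/25)/(107/10) = 9.02047/10.7 = 0.8430

F = 0.843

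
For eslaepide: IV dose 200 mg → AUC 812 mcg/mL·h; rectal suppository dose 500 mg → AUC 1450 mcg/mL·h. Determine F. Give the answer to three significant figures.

F = 0.714

F = (AUC_ev / D_ev) / (AUC_iv / D_iv)
  = (1450/500) / (812/200)
  = 2.9 / 4.06 = 0.7143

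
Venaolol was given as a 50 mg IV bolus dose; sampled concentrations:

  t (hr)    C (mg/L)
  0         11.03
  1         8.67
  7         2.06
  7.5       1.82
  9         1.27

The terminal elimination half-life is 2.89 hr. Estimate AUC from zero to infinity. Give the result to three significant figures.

Trapezoidal AUC_0→9:
  [0→1]: (11.03+8.67)/2 × 1 = 9.85
  [1→7]: (8.67+2.06)/2 × 6 = 32.19
  [7→7.5]: (2.06+1.82)/2 × 0.5 = 0.97
  [7.5→9]: (1.82+1.27)/2 × 1.5 = 2.3175
  Sum = 45.3275 mg/L·hr
k_e = ln2 / t½ = 0.693147 / 2.89 = 0.2398 hr^-1
Extrapolated tail: C_last / k_e = 1.27 / 0.2398 = 5.296
AUC_0→∞ = 45.3275 + 5.296 = 50.6235 mg/L·hr

AUC = 50.6 mg/L·hr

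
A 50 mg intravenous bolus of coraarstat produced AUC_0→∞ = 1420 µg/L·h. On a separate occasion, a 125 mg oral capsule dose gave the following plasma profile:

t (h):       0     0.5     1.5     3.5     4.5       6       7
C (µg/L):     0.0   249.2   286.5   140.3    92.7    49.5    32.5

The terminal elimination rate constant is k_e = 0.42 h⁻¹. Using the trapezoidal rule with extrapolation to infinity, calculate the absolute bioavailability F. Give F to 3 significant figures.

Trapezoidal AUC_0→7 (oral capsule):
  [0→0.5]: (0.0+249.2)/2 × 0.5 = 62.3
  [0.5→1.5]: (249.2+286.5)/2 × 1 = 267.85
  [1.5→3.5]: (286.5+140.3)/2 × 2 = 426.8
  [3.5→4.5]: (140.3+92.7)/2 × 1 = 116.5
  [4.5→6]: (92.7+49.5)/2 × 1.5 = 106.65
  [6→7]: (49.5+32.5)/2 × 1 = 41.0
  Sum = 1021.1 µg/L·h
Tail: C_last/k_e = 32.5/0.42 = 77.381
AUC_0→∞ (oral capsule) = 1021.1 + 77.381 = 1098.481 µg/L·h
F = (AUC_ev/D_ev)/(AUC_iv/D_iv) = (1098.481/125)/(1420/50) = 8.787848/28.4 = 0.3094

F = 0.309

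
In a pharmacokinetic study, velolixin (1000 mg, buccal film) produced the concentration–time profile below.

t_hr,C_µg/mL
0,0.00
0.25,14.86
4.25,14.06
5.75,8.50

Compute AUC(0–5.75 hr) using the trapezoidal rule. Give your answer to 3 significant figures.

Trapezoidal AUC_0→5.75:
  [0→0.25]: (0.00+14.86)/2 × 0.25 = 1.8575
  [0.25→4.25]: (14.86+14.06)/2 × 4 = 57.84
  [4.25→5.75]: (14.06+8.50)/2 × 1.5 = 16.92
  Sum = 76.6175 µg/mL·hr

AUC = 76.6 µg/mL·hr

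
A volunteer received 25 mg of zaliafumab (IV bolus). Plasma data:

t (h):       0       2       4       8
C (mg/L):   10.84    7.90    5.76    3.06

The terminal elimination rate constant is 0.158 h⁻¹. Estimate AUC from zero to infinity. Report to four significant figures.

AUC = 69.41 mg/L·h

Trapezoidal AUC_0→8:
  [0→2]: (10.84+7.90)/2 × 2 = 18.74
  [2→4]: (7.90+5.76)/2 × 2 = 13.66
  [4→8]: (5.76+3.06)/2 × 4 = 17.64
  Sum = 50.04 mg/L·h
Extrapolated tail: C_last / k_e = 3.06 / 0.158 = 19.367
AUC_0→∞ = 50.04 + 19.367 = 69.407 mg/L·h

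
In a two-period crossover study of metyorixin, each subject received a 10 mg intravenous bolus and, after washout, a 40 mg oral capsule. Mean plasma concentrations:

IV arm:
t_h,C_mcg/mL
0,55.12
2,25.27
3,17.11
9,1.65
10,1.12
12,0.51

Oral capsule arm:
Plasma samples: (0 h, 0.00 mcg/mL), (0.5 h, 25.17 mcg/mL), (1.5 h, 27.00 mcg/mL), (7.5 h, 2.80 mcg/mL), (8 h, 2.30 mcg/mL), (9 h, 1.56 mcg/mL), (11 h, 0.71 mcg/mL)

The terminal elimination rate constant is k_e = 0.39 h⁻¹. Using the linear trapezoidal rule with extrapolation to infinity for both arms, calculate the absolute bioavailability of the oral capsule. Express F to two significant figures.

Trapezoidal AUC_0→12 (IV):
  [0→2]: (55.12+25.27)/2 × 2 = 80.39
  [2→3]: (25.27+17.11)/2 × 1 = 21.19
  [3→9]: (17.11+1.65)/2 × 6 = 56.28
  [9→10]: (1.65+1.12)/2 × 1 = 1.385
  [10→12]: (1.12+0.51)/2 × 2 = 1.63
  Sum = 160.875 mcg/mL·h
IV tail: 0.51/0.39 = 1.308; AUC_iv,0→∞ = 160.875 + 1.308 = 162.183 mcg/mL·h
Trapezoidal AUC_0→11 (oral capsule):
  [0→0.5]: (0.00+25.17)/2 × 0.5 = 6.2925
  [0.5→1.5]: (25.17+27.00)/2 × 1 = 26.085
  [1.5→7.5]: (27.00+2.80)/2 × 6 = 89.4
  [7.5→8]: (2.80+2.30)/2 × 0.5 = 1.275
  [8→9]: (2.30+1.56)/2 × 1 = 1.93
  [9→11]: (1.56+0.71)/2 × 2 = 2.27
  Sum = 127.2525 mcg/mL·h
oral capsule tail: 0.71/0.39 = 1.821; AUC_ev,0→∞ = 127.2525 + 1.821 = 129.0735 mcg/mL·h
F = (AUC_ev/D_ev)/(AUC_iv/D_iv) = (129.0735/40)/(162.183/10) = 3.2268375/16.2183 = 0.1990

F = 0.20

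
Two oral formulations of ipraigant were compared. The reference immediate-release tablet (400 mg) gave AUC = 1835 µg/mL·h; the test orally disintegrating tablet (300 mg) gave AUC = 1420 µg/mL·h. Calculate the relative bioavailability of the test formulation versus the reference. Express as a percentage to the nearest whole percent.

F_rel = 103%

F_rel = (AUC_test/D_test) / (AUC_ref/D_ref)
      = (1420/300) / (1835/400)
      = 4.73333 / 4.5875 = 1.0318 = 103.18%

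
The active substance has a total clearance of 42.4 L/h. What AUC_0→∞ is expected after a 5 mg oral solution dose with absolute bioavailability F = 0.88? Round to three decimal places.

AUC_0→∞ = F × Dose / CL
        = 0.88 × 5 / 42.4 = 0.103774 mg/L·h

AUC = 0.104 mg/L·h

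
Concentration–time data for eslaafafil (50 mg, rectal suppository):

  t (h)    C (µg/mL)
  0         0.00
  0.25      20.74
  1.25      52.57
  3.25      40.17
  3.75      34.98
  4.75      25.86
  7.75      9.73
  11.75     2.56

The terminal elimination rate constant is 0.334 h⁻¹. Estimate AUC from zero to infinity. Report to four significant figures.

Trapezoidal AUC_0→11.75:
  [0→0.25]: (0.00+20.74)/2 × 0.25 = 2.5925
  [0.25→1.25]: (20.74+52.57)/2 × 1 = 36.655
  [1.25→3.25]: (52.57+40.17)/2 × 2 = 92.74
  [3.25→3.75]: (40.17+34.98)/2 × 0.5 = 18.7875
  [3.75→4.75]: (34.98+25.86)/2 × 1 = 30.42
  [4.75→7.75]: (25.86+9.73)/2 × 3 = 53.385
  [7.75→11.75]: (9.73+2.56)/2 × 4 = 24.58
  Sum = 259.16 µg/mL·h
Extrapolated tail: C_last / k_e = 2.56 / 0.334 = 7.665
AUC_0→∞ = 259.16 + 7.665 = 266.825 µg/mL·h

AUC = 266.8 µg/mL·h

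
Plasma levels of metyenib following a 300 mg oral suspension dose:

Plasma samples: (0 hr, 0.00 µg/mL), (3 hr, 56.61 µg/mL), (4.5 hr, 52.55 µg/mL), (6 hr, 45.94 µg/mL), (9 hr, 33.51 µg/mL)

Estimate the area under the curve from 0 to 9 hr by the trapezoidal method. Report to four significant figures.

AUC = 359.8 µg/mL·hr

Trapezoidal AUC_0→9:
  [0→3]: (0.00+56.61)/2 × 3 = 84.915
  [3→4.5]: (56.61+52.55)/2 × 1.5 = 81.87
  [4.5→6]: (52.55+45.94)/2 × 1.5 = 73.8675
  [6→9]: (45.94+33.51)/2 × 3 = 119.175
  Sum = 359.8275 µg/mL·hr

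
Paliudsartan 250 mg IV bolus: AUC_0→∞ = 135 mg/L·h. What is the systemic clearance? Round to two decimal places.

CL = 1.85 L/h

CL = Dose_iv / AUC_0→∞
   = 250 / 135 = 1.85185 L/h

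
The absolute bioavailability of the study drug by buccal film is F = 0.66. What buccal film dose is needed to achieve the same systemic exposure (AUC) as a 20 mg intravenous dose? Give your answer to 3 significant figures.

D_buccal = 30.3 mg

For equal systemic exposure: F × D_ev = D_iv
D_ev = D_iv / F = 20 / 0.66 = 30.303 mg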